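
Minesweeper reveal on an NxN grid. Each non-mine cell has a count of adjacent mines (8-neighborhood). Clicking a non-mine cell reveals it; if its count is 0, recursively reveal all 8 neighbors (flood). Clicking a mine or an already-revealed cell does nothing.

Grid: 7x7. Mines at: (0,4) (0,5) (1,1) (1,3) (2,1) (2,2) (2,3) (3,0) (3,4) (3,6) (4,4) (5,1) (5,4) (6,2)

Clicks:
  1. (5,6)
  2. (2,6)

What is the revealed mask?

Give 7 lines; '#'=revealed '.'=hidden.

Answer: .......
.......
......#
.......
.....##
.....##
.....##

Derivation:
Click 1 (5,6) count=0: revealed 6 new [(4,5) (4,6) (5,5) (5,6) (6,5) (6,6)] -> total=6
Click 2 (2,6) count=1: revealed 1 new [(2,6)] -> total=7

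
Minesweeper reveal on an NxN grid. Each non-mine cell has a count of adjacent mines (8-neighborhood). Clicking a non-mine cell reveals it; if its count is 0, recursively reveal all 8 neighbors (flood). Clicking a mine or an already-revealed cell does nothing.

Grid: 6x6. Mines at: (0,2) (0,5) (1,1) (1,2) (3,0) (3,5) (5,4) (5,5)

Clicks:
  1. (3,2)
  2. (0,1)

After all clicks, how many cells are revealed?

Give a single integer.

Answer: 18

Derivation:
Click 1 (3,2) count=0: revealed 17 new [(2,1) (2,2) (2,3) (2,4) (3,1) (3,2) (3,3) (3,4) (4,0) (4,1) (4,2) (4,3) (4,4) (5,0) (5,1) (5,2) (5,3)] -> total=17
Click 2 (0,1) count=3: revealed 1 new [(0,1)] -> total=18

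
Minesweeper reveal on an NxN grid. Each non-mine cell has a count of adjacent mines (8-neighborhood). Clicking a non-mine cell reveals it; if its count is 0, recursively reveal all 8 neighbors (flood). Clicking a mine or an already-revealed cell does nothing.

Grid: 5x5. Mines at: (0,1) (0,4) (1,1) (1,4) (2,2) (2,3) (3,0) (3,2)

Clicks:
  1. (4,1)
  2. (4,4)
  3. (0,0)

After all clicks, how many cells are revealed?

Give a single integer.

Answer: 6

Derivation:
Click 1 (4,1) count=2: revealed 1 new [(4,1)] -> total=1
Click 2 (4,4) count=0: revealed 4 new [(3,3) (3,4) (4,3) (4,4)] -> total=5
Click 3 (0,0) count=2: revealed 1 new [(0,0)] -> total=6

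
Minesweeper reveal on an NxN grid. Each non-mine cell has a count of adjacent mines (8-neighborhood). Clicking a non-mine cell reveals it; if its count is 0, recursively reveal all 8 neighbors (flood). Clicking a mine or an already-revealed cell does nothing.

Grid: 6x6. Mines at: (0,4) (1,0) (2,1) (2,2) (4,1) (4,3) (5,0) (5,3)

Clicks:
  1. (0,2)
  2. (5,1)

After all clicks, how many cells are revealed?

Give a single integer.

Click 1 (0,2) count=0: revealed 6 new [(0,1) (0,2) (0,3) (1,1) (1,2) (1,3)] -> total=6
Click 2 (5,1) count=2: revealed 1 new [(5,1)] -> total=7

Answer: 7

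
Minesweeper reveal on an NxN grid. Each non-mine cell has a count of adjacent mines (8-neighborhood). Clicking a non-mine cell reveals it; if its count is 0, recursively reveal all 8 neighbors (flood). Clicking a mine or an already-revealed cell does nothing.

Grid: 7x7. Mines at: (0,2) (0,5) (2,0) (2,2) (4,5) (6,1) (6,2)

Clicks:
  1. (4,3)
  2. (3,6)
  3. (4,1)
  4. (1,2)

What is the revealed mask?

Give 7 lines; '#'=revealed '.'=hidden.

Click 1 (4,3) count=0: revealed 15 new [(3,0) (3,1) (3,2) (3,3) (3,4) (4,0) (4,1) (4,2) (4,3) (4,4) (5,0) (5,1) (5,2) (5,3) (5,4)] -> total=15
Click 2 (3,6) count=1: revealed 1 new [(3,6)] -> total=16
Click 3 (4,1) count=0: revealed 0 new [(none)] -> total=16
Click 4 (1,2) count=2: revealed 1 new [(1,2)] -> total=17

Answer: .......
..#....
.......
#####.#
#####..
#####..
.......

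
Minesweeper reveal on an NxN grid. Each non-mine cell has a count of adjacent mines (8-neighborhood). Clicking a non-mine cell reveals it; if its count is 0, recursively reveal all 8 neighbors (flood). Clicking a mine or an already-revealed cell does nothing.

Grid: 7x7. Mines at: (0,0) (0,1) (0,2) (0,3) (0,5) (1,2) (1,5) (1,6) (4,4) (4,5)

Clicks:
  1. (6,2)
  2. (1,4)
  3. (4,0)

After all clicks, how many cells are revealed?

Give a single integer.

Answer: 29

Derivation:
Click 1 (6,2) count=0: revealed 28 new [(1,0) (1,1) (2,0) (2,1) (2,2) (2,3) (3,0) (3,1) (3,2) (3,3) (4,0) (4,1) (4,2) (4,3) (5,0) (5,1) (5,2) (5,3) (5,4) (5,5) (5,6) (6,0) (6,1) (6,2) (6,3) (6,4) (6,5) (6,6)] -> total=28
Click 2 (1,4) count=3: revealed 1 new [(1,4)] -> total=29
Click 3 (4,0) count=0: revealed 0 new [(none)] -> total=29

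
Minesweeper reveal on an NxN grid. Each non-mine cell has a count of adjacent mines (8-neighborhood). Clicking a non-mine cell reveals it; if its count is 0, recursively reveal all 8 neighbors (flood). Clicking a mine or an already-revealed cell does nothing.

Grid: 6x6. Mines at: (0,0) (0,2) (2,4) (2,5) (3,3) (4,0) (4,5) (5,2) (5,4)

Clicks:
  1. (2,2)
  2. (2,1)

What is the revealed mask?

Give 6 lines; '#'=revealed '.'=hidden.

Click 1 (2,2) count=1: revealed 1 new [(2,2)] -> total=1
Click 2 (2,1) count=0: revealed 8 new [(1,0) (1,1) (1,2) (2,0) (2,1) (3,0) (3,1) (3,2)] -> total=9

Answer: ......
###...
###...
###...
......
......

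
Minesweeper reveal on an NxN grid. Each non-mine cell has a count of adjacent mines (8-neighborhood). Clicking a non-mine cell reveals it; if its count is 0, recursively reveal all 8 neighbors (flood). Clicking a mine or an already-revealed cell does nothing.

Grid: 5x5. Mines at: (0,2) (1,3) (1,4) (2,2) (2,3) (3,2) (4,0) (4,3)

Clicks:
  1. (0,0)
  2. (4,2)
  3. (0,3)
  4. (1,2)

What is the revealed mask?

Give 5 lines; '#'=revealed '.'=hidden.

Answer: ##.#.
###..
##...
##...
..#..

Derivation:
Click 1 (0,0) count=0: revealed 8 new [(0,0) (0,1) (1,0) (1,1) (2,0) (2,1) (3,0) (3,1)] -> total=8
Click 2 (4,2) count=2: revealed 1 new [(4,2)] -> total=9
Click 3 (0,3) count=3: revealed 1 new [(0,3)] -> total=10
Click 4 (1,2) count=4: revealed 1 new [(1,2)] -> total=11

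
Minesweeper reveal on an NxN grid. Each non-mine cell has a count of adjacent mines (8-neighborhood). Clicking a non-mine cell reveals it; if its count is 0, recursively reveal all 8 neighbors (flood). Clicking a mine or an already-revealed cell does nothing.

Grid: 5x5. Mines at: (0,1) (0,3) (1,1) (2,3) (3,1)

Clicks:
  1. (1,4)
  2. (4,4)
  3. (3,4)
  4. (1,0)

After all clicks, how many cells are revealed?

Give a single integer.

Answer: 8

Derivation:
Click 1 (1,4) count=2: revealed 1 new [(1,4)] -> total=1
Click 2 (4,4) count=0: revealed 6 new [(3,2) (3,3) (3,4) (4,2) (4,3) (4,4)] -> total=7
Click 3 (3,4) count=1: revealed 0 new [(none)] -> total=7
Click 4 (1,0) count=2: revealed 1 new [(1,0)] -> total=8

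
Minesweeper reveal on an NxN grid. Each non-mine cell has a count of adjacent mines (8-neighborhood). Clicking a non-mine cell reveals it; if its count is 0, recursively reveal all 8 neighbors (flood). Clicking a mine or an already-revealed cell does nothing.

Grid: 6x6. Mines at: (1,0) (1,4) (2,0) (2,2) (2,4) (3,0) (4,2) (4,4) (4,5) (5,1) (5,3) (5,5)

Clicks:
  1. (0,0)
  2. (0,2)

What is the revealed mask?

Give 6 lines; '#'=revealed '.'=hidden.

Click 1 (0,0) count=1: revealed 1 new [(0,0)] -> total=1
Click 2 (0,2) count=0: revealed 6 new [(0,1) (0,2) (0,3) (1,1) (1,2) (1,3)] -> total=7

Answer: ####..
.###..
......
......
......
......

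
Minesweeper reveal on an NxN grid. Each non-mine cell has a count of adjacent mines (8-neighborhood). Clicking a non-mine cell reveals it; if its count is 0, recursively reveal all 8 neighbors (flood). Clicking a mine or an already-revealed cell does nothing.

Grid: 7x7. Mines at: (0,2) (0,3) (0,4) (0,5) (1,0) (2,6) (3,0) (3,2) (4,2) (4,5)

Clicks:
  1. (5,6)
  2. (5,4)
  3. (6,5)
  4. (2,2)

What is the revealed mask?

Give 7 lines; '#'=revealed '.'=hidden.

Answer: .......
.......
..#....
.......
##.....
#######
#######

Derivation:
Click 1 (5,6) count=1: revealed 1 new [(5,6)] -> total=1
Click 2 (5,4) count=1: revealed 1 new [(5,4)] -> total=2
Click 3 (6,5) count=0: revealed 14 new [(4,0) (4,1) (5,0) (5,1) (5,2) (5,3) (5,5) (6,0) (6,1) (6,2) (6,3) (6,4) (6,5) (6,6)] -> total=16
Click 4 (2,2) count=1: revealed 1 new [(2,2)] -> total=17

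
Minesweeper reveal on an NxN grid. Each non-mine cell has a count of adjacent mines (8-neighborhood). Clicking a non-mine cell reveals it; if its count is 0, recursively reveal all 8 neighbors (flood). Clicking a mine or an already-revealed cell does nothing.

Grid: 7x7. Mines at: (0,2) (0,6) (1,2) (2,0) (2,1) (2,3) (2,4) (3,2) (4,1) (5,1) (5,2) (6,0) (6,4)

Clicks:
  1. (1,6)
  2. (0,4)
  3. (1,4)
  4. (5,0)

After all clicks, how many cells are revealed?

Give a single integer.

Answer: 8

Derivation:
Click 1 (1,6) count=1: revealed 1 new [(1,6)] -> total=1
Click 2 (0,4) count=0: revealed 6 new [(0,3) (0,4) (0,5) (1,3) (1,4) (1,5)] -> total=7
Click 3 (1,4) count=2: revealed 0 new [(none)] -> total=7
Click 4 (5,0) count=3: revealed 1 new [(5,0)] -> total=8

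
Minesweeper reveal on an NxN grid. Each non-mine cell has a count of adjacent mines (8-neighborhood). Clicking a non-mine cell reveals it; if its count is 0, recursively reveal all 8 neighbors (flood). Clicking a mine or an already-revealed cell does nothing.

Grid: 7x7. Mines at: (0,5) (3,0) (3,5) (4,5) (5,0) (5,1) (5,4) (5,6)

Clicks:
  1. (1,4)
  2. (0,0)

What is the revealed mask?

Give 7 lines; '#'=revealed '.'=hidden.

Click 1 (1,4) count=1: revealed 1 new [(1,4)] -> total=1
Click 2 (0,0) count=0: revealed 22 new [(0,0) (0,1) (0,2) (0,3) (0,4) (1,0) (1,1) (1,2) (1,3) (2,0) (2,1) (2,2) (2,3) (2,4) (3,1) (3,2) (3,3) (3,4) (4,1) (4,2) (4,3) (4,4)] -> total=23

Answer: #####..
#####..
#####..
.####..
.####..
.......
.......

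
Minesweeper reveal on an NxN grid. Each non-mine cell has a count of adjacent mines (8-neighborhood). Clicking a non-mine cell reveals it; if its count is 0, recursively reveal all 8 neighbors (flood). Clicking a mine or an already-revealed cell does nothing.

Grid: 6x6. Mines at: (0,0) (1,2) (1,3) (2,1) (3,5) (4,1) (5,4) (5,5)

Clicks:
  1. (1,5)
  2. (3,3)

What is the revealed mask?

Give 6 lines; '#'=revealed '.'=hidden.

Answer: ....##
....##
..####
..###.
..###.
......

Derivation:
Click 1 (1,5) count=0: revealed 6 new [(0,4) (0,5) (1,4) (1,5) (2,4) (2,5)] -> total=6
Click 2 (3,3) count=0: revealed 8 new [(2,2) (2,3) (3,2) (3,3) (3,4) (4,2) (4,3) (4,4)] -> total=14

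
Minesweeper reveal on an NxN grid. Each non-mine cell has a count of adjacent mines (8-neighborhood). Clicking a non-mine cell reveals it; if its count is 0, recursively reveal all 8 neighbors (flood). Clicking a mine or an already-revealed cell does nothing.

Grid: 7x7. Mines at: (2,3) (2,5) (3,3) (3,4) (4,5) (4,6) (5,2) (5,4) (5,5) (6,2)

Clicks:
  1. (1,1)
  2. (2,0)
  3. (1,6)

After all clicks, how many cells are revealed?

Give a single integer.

Click 1 (1,1) count=0: revealed 27 new [(0,0) (0,1) (0,2) (0,3) (0,4) (0,5) (0,6) (1,0) (1,1) (1,2) (1,3) (1,4) (1,5) (1,6) (2,0) (2,1) (2,2) (3,0) (3,1) (3,2) (4,0) (4,1) (4,2) (5,0) (5,1) (6,0) (6,1)] -> total=27
Click 2 (2,0) count=0: revealed 0 new [(none)] -> total=27
Click 3 (1,6) count=1: revealed 0 new [(none)] -> total=27

Answer: 27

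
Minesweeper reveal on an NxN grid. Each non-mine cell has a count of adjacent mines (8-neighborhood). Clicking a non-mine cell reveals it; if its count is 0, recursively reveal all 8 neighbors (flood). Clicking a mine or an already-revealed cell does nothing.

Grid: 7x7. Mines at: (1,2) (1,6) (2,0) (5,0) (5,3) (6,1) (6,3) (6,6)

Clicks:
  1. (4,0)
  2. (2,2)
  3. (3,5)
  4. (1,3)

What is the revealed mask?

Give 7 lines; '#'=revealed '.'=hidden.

Click 1 (4,0) count=1: revealed 1 new [(4,0)] -> total=1
Click 2 (2,2) count=1: revealed 1 new [(2,2)] -> total=2
Click 3 (3,5) count=0: revealed 26 new [(0,3) (0,4) (0,5) (1,3) (1,4) (1,5) (2,1) (2,3) (2,4) (2,5) (2,6) (3,1) (3,2) (3,3) (3,4) (3,5) (3,6) (4,1) (4,2) (4,3) (4,4) (4,5) (4,6) (5,4) (5,5) (5,6)] -> total=28
Click 4 (1,3) count=1: revealed 0 new [(none)] -> total=28

Answer: ...###.
...###.
.######
.######
#######
....###
.......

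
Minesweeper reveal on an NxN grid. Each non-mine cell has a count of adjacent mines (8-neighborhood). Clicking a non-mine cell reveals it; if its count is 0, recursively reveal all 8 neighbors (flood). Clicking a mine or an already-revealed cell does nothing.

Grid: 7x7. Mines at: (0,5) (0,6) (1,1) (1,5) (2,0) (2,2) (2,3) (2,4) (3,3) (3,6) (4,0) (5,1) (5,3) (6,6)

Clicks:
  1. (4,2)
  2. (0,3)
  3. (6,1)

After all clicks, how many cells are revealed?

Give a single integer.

Answer: 8

Derivation:
Click 1 (4,2) count=3: revealed 1 new [(4,2)] -> total=1
Click 2 (0,3) count=0: revealed 6 new [(0,2) (0,3) (0,4) (1,2) (1,3) (1,4)] -> total=7
Click 3 (6,1) count=1: revealed 1 new [(6,1)] -> total=8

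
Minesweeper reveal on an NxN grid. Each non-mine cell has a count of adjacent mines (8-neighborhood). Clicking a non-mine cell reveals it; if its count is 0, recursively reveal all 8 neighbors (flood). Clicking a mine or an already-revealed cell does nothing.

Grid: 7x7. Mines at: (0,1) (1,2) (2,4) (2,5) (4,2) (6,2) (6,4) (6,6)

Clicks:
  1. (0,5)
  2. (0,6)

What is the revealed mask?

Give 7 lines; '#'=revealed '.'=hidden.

Click 1 (0,5) count=0: revealed 8 new [(0,3) (0,4) (0,5) (0,6) (1,3) (1,4) (1,5) (1,6)] -> total=8
Click 2 (0,6) count=0: revealed 0 new [(none)] -> total=8

Answer: ...####
...####
.......
.......
.......
.......
.......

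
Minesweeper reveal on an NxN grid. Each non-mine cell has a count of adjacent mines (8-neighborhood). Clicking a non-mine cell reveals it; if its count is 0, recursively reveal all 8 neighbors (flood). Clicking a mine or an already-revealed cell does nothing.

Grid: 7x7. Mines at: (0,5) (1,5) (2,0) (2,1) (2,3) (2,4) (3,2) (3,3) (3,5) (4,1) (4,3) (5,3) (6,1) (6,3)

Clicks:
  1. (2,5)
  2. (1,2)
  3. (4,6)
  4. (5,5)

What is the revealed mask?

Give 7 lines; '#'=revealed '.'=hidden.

Answer: .......
..#....
.....#.
.......
....###
....###
....###

Derivation:
Click 1 (2,5) count=3: revealed 1 new [(2,5)] -> total=1
Click 2 (1,2) count=2: revealed 1 new [(1,2)] -> total=2
Click 3 (4,6) count=1: revealed 1 new [(4,6)] -> total=3
Click 4 (5,5) count=0: revealed 8 new [(4,4) (4,5) (5,4) (5,5) (5,6) (6,4) (6,5) (6,6)] -> total=11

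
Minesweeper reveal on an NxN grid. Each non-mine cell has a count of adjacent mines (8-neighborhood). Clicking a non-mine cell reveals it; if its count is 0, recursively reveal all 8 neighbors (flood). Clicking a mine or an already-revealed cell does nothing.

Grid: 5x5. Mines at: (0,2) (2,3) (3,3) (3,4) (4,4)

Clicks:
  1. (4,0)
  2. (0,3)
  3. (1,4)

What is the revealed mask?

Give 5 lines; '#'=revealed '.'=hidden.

Answer: ##.#.
###.#
###..
###..
###..

Derivation:
Click 1 (4,0) count=0: revealed 14 new [(0,0) (0,1) (1,0) (1,1) (1,2) (2,0) (2,1) (2,2) (3,0) (3,1) (3,2) (4,0) (4,1) (4,2)] -> total=14
Click 2 (0,3) count=1: revealed 1 new [(0,3)] -> total=15
Click 3 (1,4) count=1: revealed 1 new [(1,4)] -> total=16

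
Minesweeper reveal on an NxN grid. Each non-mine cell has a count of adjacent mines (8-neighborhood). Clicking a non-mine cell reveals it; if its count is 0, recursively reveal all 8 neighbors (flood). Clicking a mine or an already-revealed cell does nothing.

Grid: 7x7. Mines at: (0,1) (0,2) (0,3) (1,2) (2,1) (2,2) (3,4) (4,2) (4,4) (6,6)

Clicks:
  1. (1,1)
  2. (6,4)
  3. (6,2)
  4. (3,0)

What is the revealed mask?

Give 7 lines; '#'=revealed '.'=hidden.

Click 1 (1,1) count=5: revealed 1 new [(1,1)] -> total=1
Click 2 (6,4) count=0: revealed 16 new [(3,0) (3,1) (4,0) (4,1) (5,0) (5,1) (5,2) (5,3) (5,4) (5,5) (6,0) (6,1) (6,2) (6,3) (6,4) (6,5)] -> total=17
Click 3 (6,2) count=0: revealed 0 new [(none)] -> total=17
Click 4 (3,0) count=1: revealed 0 new [(none)] -> total=17

Answer: .......
.#.....
.......
##.....
##.....
######.
######.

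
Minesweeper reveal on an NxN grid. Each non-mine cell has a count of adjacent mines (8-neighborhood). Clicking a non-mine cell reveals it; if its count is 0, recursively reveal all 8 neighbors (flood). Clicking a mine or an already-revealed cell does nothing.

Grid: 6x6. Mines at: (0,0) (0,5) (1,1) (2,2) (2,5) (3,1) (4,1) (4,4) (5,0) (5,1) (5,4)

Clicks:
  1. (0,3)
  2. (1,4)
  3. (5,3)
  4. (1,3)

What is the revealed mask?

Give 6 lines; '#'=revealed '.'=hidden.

Answer: ..###.
..###.
......
......
......
...#..

Derivation:
Click 1 (0,3) count=0: revealed 6 new [(0,2) (0,3) (0,4) (1,2) (1,3) (1,4)] -> total=6
Click 2 (1,4) count=2: revealed 0 new [(none)] -> total=6
Click 3 (5,3) count=2: revealed 1 new [(5,3)] -> total=7
Click 4 (1,3) count=1: revealed 0 new [(none)] -> total=7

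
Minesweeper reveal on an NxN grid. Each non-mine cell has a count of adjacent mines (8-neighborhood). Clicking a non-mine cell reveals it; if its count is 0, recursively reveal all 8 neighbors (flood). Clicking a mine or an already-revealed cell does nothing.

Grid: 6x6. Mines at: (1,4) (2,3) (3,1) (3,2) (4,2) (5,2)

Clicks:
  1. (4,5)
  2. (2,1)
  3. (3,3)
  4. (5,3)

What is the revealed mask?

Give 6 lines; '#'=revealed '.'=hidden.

Answer: ......
......
.#..##
...###
...###
...###

Derivation:
Click 1 (4,5) count=0: revealed 11 new [(2,4) (2,5) (3,3) (3,4) (3,5) (4,3) (4,4) (4,5) (5,3) (5,4) (5,5)] -> total=11
Click 2 (2,1) count=2: revealed 1 new [(2,1)] -> total=12
Click 3 (3,3) count=3: revealed 0 new [(none)] -> total=12
Click 4 (5,3) count=2: revealed 0 new [(none)] -> total=12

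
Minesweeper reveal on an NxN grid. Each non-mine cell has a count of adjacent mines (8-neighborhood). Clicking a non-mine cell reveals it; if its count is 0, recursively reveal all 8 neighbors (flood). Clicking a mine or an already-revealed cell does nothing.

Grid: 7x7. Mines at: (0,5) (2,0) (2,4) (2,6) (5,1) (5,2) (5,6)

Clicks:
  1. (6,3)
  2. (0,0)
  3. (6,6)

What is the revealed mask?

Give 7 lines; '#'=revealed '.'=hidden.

Answer: #####..
#####..
.###...
.###...
.###...
.......
...#..#

Derivation:
Click 1 (6,3) count=1: revealed 1 new [(6,3)] -> total=1
Click 2 (0,0) count=0: revealed 19 new [(0,0) (0,1) (0,2) (0,3) (0,4) (1,0) (1,1) (1,2) (1,3) (1,4) (2,1) (2,2) (2,3) (3,1) (3,2) (3,3) (4,1) (4,2) (4,3)] -> total=20
Click 3 (6,6) count=1: revealed 1 new [(6,6)] -> total=21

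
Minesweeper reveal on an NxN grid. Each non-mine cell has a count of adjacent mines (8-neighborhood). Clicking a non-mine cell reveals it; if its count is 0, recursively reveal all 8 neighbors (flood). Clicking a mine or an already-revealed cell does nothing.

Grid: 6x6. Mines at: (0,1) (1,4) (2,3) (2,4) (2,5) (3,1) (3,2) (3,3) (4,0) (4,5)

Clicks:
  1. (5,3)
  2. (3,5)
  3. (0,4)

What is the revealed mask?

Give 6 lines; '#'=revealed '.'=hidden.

Answer: ....#.
......
......
.....#
.####.
.####.

Derivation:
Click 1 (5,3) count=0: revealed 8 new [(4,1) (4,2) (4,3) (4,4) (5,1) (5,2) (5,3) (5,4)] -> total=8
Click 2 (3,5) count=3: revealed 1 new [(3,5)] -> total=9
Click 3 (0,4) count=1: revealed 1 new [(0,4)] -> total=10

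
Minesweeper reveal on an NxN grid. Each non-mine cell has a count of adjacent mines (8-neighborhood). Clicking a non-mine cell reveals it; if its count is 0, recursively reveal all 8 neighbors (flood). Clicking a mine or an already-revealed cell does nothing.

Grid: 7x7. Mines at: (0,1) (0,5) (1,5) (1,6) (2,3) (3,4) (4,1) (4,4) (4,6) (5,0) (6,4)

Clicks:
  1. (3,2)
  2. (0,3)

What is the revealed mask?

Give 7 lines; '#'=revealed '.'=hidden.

Answer: ..###..
..###..
.......
..#....
.......
.......
.......

Derivation:
Click 1 (3,2) count=2: revealed 1 new [(3,2)] -> total=1
Click 2 (0,3) count=0: revealed 6 new [(0,2) (0,3) (0,4) (1,2) (1,3) (1,4)] -> total=7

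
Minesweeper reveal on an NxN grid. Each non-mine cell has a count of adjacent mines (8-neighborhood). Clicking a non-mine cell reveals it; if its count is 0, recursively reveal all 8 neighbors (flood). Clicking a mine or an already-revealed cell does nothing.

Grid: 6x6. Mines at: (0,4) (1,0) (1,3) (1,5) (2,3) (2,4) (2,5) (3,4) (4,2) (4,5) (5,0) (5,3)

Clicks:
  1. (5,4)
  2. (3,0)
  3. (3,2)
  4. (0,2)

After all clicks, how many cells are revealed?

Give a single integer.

Click 1 (5,4) count=2: revealed 1 new [(5,4)] -> total=1
Click 2 (3,0) count=0: revealed 6 new [(2,0) (2,1) (3,0) (3,1) (4,0) (4,1)] -> total=7
Click 3 (3,2) count=2: revealed 1 new [(3,2)] -> total=8
Click 4 (0,2) count=1: revealed 1 new [(0,2)] -> total=9

Answer: 9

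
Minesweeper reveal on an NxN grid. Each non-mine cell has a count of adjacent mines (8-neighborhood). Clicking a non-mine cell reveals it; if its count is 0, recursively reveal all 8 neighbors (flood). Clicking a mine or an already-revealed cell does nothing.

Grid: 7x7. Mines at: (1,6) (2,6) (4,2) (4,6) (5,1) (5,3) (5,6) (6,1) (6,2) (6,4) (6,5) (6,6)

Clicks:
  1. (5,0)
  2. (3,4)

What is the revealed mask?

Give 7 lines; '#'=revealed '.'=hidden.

Click 1 (5,0) count=2: revealed 1 new [(5,0)] -> total=1
Click 2 (3,4) count=0: revealed 29 new [(0,0) (0,1) (0,2) (0,3) (0,4) (0,5) (1,0) (1,1) (1,2) (1,3) (1,4) (1,5) (2,0) (2,1) (2,2) (2,3) (2,4) (2,5) (3,0) (3,1) (3,2) (3,3) (3,4) (3,5) (4,0) (4,1) (4,3) (4,4) (4,5)] -> total=30

Answer: ######.
######.
######.
######.
##.###.
#......
.......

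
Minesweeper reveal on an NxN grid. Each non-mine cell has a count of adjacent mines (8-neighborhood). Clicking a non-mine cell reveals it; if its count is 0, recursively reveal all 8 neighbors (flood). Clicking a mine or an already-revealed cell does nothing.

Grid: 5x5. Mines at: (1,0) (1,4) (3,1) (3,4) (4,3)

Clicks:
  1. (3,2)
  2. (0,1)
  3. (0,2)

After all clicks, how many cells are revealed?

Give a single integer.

Answer: 10

Derivation:
Click 1 (3,2) count=2: revealed 1 new [(3,2)] -> total=1
Click 2 (0,1) count=1: revealed 1 new [(0,1)] -> total=2
Click 3 (0,2) count=0: revealed 8 new [(0,2) (0,3) (1,1) (1,2) (1,3) (2,1) (2,2) (2,3)] -> total=10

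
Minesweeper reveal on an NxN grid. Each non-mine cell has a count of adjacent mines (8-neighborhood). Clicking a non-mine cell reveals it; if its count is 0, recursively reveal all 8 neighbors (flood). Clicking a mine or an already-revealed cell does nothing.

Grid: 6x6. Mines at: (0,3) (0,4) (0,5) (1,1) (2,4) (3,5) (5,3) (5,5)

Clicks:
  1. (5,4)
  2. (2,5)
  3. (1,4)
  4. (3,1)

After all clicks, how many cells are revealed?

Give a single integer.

Answer: 18

Derivation:
Click 1 (5,4) count=2: revealed 1 new [(5,4)] -> total=1
Click 2 (2,5) count=2: revealed 1 new [(2,5)] -> total=2
Click 3 (1,4) count=4: revealed 1 new [(1,4)] -> total=3
Click 4 (3,1) count=0: revealed 15 new [(2,0) (2,1) (2,2) (2,3) (3,0) (3,1) (3,2) (3,3) (4,0) (4,1) (4,2) (4,3) (5,0) (5,1) (5,2)] -> total=18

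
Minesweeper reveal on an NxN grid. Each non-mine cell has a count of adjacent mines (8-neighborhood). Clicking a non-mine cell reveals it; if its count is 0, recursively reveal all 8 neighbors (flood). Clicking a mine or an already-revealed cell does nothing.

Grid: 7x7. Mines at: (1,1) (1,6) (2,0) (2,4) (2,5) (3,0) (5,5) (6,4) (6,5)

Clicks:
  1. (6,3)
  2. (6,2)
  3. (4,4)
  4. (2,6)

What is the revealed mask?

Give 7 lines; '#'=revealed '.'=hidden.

Answer: .......
.......
.###..#
.####..
#####..
#####..
####...

Derivation:
Click 1 (6,3) count=1: revealed 1 new [(6,3)] -> total=1
Click 2 (6,2) count=0: revealed 20 new [(2,1) (2,2) (2,3) (3,1) (3,2) (3,3) (3,4) (4,0) (4,1) (4,2) (4,3) (4,4) (5,0) (5,1) (5,2) (5,3) (5,4) (6,0) (6,1) (6,2)] -> total=21
Click 3 (4,4) count=1: revealed 0 new [(none)] -> total=21
Click 4 (2,6) count=2: revealed 1 new [(2,6)] -> total=22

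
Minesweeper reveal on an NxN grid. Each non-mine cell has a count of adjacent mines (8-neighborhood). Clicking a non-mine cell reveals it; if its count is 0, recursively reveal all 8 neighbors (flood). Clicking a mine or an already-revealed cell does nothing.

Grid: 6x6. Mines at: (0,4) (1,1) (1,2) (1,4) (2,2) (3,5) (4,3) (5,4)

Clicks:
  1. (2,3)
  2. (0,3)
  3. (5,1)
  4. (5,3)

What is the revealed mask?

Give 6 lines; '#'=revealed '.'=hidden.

Answer: ...#..
......
##.#..
###...
###...
####..

Derivation:
Click 1 (2,3) count=3: revealed 1 new [(2,3)] -> total=1
Click 2 (0,3) count=3: revealed 1 new [(0,3)] -> total=2
Click 3 (5,1) count=0: revealed 11 new [(2,0) (2,1) (3,0) (3,1) (3,2) (4,0) (4,1) (4,2) (5,0) (5,1) (5,2)] -> total=13
Click 4 (5,3) count=2: revealed 1 new [(5,3)] -> total=14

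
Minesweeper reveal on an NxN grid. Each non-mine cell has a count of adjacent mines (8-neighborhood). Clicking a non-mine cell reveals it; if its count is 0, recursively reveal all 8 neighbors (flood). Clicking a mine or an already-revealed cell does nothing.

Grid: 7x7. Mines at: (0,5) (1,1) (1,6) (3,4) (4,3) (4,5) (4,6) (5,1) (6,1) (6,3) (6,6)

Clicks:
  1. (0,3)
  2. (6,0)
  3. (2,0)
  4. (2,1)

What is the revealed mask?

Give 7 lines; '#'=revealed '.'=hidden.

Click 1 (0,3) count=0: revealed 9 new [(0,2) (0,3) (0,4) (1,2) (1,3) (1,4) (2,2) (2,3) (2,4)] -> total=9
Click 2 (6,0) count=2: revealed 1 new [(6,0)] -> total=10
Click 3 (2,0) count=1: revealed 1 new [(2,0)] -> total=11
Click 4 (2,1) count=1: revealed 1 new [(2,1)] -> total=12

Answer: ..###..
..###..
#####..
.......
.......
.......
#......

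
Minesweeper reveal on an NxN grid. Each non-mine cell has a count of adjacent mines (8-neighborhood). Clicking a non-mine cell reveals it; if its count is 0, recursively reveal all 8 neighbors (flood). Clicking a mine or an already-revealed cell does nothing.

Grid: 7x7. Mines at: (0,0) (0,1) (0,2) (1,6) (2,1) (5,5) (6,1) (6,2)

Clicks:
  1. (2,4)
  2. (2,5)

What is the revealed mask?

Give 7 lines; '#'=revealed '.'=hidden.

Click 1 (2,4) count=0: revealed 31 new [(0,3) (0,4) (0,5) (1,2) (1,3) (1,4) (1,5) (2,2) (2,3) (2,4) (2,5) (2,6) (3,0) (3,1) (3,2) (3,3) (3,4) (3,5) (3,6) (4,0) (4,1) (4,2) (4,3) (4,4) (4,5) (4,6) (5,0) (5,1) (5,2) (5,3) (5,4)] -> total=31
Click 2 (2,5) count=1: revealed 0 new [(none)] -> total=31

Answer: ...###.
..####.
..#####
#######
#######
#####..
.......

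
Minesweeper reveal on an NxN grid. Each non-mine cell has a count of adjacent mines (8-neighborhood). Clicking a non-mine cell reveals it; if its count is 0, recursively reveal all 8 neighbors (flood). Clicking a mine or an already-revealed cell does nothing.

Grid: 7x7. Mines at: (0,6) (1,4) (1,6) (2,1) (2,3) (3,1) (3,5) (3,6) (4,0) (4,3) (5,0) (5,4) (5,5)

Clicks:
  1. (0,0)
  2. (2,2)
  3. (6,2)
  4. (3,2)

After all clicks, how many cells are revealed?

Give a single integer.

Click 1 (0,0) count=0: revealed 8 new [(0,0) (0,1) (0,2) (0,3) (1,0) (1,1) (1,2) (1,3)] -> total=8
Click 2 (2,2) count=3: revealed 1 new [(2,2)] -> total=9
Click 3 (6,2) count=0: revealed 6 new [(5,1) (5,2) (5,3) (6,1) (6,2) (6,3)] -> total=15
Click 4 (3,2) count=4: revealed 1 new [(3,2)] -> total=16

Answer: 16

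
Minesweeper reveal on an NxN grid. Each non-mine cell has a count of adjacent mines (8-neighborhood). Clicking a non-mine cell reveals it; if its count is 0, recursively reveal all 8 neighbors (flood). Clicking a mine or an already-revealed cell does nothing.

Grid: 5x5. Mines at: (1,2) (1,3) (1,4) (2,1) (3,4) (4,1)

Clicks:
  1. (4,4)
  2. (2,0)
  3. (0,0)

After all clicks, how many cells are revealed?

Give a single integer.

Click 1 (4,4) count=1: revealed 1 new [(4,4)] -> total=1
Click 2 (2,0) count=1: revealed 1 new [(2,0)] -> total=2
Click 3 (0,0) count=0: revealed 4 new [(0,0) (0,1) (1,0) (1,1)] -> total=6

Answer: 6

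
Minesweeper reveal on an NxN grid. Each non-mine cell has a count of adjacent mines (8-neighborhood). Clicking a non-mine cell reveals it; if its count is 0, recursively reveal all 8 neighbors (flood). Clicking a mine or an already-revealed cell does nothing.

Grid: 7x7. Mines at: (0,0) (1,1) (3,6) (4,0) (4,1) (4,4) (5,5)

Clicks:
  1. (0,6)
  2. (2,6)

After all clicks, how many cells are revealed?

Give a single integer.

Answer: 19

Derivation:
Click 1 (0,6) count=0: revealed 19 new [(0,2) (0,3) (0,4) (0,5) (0,6) (1,2) (1,3) (1,4) (1,5) (1,6) (2,2) (2,3) (2,4) (2,5) (2,6) (3,2) (3,3) (3,4) (3,5)] -> total=19
Click 2 (2,6) count=1: revealed 0 new [(none)] -> total=19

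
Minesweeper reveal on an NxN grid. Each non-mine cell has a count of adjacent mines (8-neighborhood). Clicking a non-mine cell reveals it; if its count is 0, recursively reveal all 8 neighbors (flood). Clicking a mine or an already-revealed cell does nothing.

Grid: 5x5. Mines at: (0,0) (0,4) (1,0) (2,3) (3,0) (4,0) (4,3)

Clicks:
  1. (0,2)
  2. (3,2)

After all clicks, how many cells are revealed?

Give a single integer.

Answer: 7

Derivation:
Click 1 (0,2) count=0: revealed 6 new [(0,1) (0,2) (0,3) (1,1) (1,2) (1,3)] -> total=6
Click 2 (3,2) count=2: revealed 1 new [(3,2)] -> total=7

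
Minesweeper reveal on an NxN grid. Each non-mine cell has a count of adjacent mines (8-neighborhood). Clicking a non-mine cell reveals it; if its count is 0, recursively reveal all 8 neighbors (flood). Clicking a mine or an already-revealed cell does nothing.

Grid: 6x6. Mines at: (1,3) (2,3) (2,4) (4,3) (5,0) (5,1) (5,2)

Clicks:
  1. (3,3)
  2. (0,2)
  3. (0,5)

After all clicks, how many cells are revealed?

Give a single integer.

Click 1 (3,3) count=3: revealed 1 new [(3,3)] -> total=1
Click 2 (0,2) count=1: revealed 1 new [(0,2)] -> total=2
Click 3 (0,5) count=0: revealed 4 new [(0,4) (0,5) (1,4) (1,5)] -> total=6

Answer: 6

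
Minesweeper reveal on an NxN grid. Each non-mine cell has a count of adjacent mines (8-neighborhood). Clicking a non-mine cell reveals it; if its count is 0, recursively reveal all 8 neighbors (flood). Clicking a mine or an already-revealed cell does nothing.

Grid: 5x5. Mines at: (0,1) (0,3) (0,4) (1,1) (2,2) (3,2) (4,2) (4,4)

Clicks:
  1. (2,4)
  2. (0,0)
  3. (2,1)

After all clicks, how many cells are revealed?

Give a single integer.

Click 1 (2,4) count=0: revealed 6 new [(1,3) (1,4) (2,3) (2,4) (3,3) (3,4)] -> total=6
Click 2 (0,0) count=2: revealed 1 new [(0,0)] -> total=7
Click 3 (2,1) count=3: revealed 1 new [(2,1)] -> total=8

Answer: 8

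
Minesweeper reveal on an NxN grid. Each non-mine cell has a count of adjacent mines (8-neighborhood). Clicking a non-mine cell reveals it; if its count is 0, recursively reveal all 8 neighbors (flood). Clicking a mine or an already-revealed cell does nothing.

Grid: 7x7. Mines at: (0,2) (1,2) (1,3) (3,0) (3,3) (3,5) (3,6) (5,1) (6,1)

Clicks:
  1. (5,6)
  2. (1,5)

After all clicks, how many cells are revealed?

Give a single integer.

Click 1 (5,6) count=0: revealed 15 new [(4,2) (4,3) (4,4) (4,5) (4,6) (5,2) (5,3) (5,4) (5,5) (5,6) (6,2) (6,3) (6,4) (6,5) (6,6)] -> total=15
Click 2 (1,5) count=0: revealed 9 new [(0,4) (0,5) (0,6) (1,4) (1,5) (1,6) (2,4) (2,5) (2,6)] -> total=24

Answer: 24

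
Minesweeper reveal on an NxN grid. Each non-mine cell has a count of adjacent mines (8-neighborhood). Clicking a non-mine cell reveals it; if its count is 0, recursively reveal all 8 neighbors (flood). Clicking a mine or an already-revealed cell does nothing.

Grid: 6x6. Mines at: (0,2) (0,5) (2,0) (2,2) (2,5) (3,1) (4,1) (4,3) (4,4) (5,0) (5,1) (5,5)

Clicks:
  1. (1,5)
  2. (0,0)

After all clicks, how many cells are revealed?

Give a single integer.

Click 1 (1,5) count=2: revealed 1 new [(1,5)] -> total=1
Click 2 (0,0) count=0: revealed 4 new [(0,0) (0,1) (1,0) (1,1)] -> total=5

Answer: 5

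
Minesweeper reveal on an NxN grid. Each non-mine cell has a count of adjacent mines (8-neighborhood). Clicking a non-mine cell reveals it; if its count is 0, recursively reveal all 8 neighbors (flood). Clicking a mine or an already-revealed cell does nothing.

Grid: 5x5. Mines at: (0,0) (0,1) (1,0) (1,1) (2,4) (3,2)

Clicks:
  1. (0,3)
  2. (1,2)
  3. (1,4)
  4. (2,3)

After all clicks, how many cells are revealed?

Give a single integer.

Answer: 7

Derivation:
Click 1 (0,3) count=0: revealed 6 new [(0,2) (0,3) (0,4) (1,2) (1,3) (1,4)] -> total=6
Click 2 (1,2) count=2: revealed 0 new [(none)] -> total=6
Click 3 (1,4) count=1: revealed 0 new [(none)] -> total=6
Click 4 (2,3) count=2: revealed 1 new [(2,3)] -> total=7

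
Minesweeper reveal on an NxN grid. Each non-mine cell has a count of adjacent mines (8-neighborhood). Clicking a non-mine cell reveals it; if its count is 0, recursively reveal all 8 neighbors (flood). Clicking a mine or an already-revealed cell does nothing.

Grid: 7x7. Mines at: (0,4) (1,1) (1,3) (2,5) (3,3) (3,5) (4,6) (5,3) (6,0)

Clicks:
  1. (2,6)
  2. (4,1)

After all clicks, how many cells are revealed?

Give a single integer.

Click 1 (2,6) count=2: revealed 1 new [(2,6)] -> total=1
Click 2 (4,1) count=0: revealed 12 new [(2,0) (2,1) (2,2) (3,0) (3,1) (3,2) (4,0) (4,1) (4,2) (5,0) (5,1) (5,2)] -> total=13

Answer: 13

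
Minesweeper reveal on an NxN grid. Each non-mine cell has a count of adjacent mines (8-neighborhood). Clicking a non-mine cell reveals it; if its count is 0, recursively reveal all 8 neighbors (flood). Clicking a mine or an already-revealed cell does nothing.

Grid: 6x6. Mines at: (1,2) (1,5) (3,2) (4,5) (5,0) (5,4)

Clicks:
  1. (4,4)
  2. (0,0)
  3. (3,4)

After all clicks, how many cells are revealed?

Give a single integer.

Answer: 12

Derivation:
Click 1 (4,4) count=2: revealed 1 new [(4,4)] -> total=1
Click 2 (0,0) count=0: revealed 10 new [(0,0) (0,1) (1,0) (1,1) (2,0) (2,1) (3,0) (3,1) (4,0) (4,1)] -> total=11
Click 3 (3,4) count=1: revealed 1 new [(3,4)] -> total=12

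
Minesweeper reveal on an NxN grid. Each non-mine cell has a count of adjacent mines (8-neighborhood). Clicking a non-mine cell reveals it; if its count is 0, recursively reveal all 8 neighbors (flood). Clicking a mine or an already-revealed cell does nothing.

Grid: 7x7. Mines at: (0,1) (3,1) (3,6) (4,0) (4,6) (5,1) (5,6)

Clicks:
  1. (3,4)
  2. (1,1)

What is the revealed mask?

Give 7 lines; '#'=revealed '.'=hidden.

Click 1 (3,4) count=0: revealed 31 new [(0,2) (0,3) (0,4) (0,5) (0,6) (1,2) (1,3) (1,4) (1,5) (1,6) (2,2) (2,3) (2,4) (2,5) (2,6) (3,2) (3,3) (3,4) (3,5) (4,2) (4,3) (4,4) (4,5) (5,2) (5,3) (5,4) (5,5) (6,2) (6,3) (6,4) (6,5)] -> total=31
Click 2 (1,1) count=1: revealed 1 new [(1,1)] -> total=32

Answer: ..#####
.######
..#####
..####.
..####.
..####.
..####.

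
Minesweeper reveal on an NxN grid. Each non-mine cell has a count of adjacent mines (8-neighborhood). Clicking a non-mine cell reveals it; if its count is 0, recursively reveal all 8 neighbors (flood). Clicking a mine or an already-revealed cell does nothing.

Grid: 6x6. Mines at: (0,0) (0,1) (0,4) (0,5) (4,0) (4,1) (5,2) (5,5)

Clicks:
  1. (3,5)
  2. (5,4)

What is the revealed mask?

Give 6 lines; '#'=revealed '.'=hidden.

Click 1 (3,5) count=0: revealed 22 new [(1,0) (1,1) (1,2) (1,3) (1,4) (1,5) (2,0) (2,1) (2,2) (2,3) (2,4) (2,5) (3,0) (3,1) (3,2) (3,3) (3,4) (3,5) (4,2) (4,3) (4,4) (4,5)] -> total=22
Click 2 (5,4) count=1: revealed 1 new [(5,4)] -> total=23

Answer: ......
######
######
######
..####
....#.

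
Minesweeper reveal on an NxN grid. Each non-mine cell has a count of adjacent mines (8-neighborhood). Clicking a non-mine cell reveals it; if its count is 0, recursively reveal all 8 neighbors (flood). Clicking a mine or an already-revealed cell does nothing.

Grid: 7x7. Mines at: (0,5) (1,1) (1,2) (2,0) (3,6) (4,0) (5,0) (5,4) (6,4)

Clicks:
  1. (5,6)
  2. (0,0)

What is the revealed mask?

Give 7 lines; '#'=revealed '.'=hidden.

Answer: #......
.......
.......
.......
.....##
.....##
.....##

Derivation:
Click 1 (5,6) count=0: revealed 6 new [(4,5) (4,6) (5,5) (5,6) (6,5) (6,6)] -> total=6
Click 2 (0,0) count=1: revealed 1 new [(0,0)] -> total=7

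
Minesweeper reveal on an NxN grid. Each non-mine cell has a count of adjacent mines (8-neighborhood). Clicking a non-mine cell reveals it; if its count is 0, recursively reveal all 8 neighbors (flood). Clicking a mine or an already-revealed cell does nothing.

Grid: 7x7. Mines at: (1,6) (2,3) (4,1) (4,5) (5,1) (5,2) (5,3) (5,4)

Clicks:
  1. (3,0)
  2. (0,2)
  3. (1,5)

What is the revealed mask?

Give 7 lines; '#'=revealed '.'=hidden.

Click 1 (3,0) count=1: revealed 1 new [(3,0)] -> total=1
Click 2 (0,2) count=0: revealed 17 new [(0,0) (0,1) (0,2) (0,3) (0,4) (0,5) (1,0) (1,1) (1,2) (1,3) (1,4) (1,5) (2,0) (2,1) (2,2) (3,1) (3,2)] -> total=18
Click 3 (1,5) count=1: revealed 0 new [(none)] -> total=18

Answer: ######.
######.
###....
###....
.......
.......
.......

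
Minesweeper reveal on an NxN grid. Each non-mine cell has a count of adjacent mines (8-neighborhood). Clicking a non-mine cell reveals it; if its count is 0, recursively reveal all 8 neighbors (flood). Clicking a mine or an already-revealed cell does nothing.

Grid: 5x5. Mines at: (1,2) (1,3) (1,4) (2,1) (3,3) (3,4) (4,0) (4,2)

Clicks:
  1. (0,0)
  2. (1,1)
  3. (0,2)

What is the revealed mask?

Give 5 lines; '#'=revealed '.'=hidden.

Click 1 (0,0) count=0: revealed 4 new [(0,0) (0,1) (1,0) (1,1)] -> total=4
Click 2 (1,1) count=2: revealed 0 new [(none)] -> total=4
Click 3 (0,2) count=2: revealed 1 new [(0,2)] -> total=5

Answer: ###..
##...
.....
.....
.....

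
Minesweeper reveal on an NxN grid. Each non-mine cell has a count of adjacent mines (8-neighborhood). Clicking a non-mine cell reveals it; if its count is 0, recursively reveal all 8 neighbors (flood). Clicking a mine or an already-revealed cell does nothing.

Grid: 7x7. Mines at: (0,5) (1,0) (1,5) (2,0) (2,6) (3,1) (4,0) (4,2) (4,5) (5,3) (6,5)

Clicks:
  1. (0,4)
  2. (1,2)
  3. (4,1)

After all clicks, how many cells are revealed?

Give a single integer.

Click 1 (0,4) count=2: revealed 1 new [(0,4)] -> total=1
Click 2 (1,2) count=0: revealed 14 new [(0,1) (0,2) (0,3) (1,1) (1,2) (1,3) (1,4) (2,1) (2,2) (2,3) (2,4) (3,2) (3,3) (3,4)] -> total=15
Click 3 (4,1) count=3: revealed 1 new [(4,1)] -> total=16

Answer: 16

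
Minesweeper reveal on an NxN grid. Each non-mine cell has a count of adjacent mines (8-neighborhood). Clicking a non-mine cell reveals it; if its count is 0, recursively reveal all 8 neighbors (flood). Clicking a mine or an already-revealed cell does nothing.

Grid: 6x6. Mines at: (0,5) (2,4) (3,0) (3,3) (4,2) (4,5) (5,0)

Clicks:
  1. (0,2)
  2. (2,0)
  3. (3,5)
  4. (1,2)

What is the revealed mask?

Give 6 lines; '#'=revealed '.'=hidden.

Click 1 (0,2) count=0: revealed 14 new [(0,0) (0,1) (0,2) (0,3) (0,4) (1,0) (1,1) (1,2) (1,3) (1,4) (2,0) (2,1) (2,2) (2,3)] -> total=14
Click 2 (2,0) count=1: revealed 0 new [(none)] -> total=14
Click 3 (3,5) count=2: revealed 1 new [(3,5)] -> total=15
Click 4 (1,2) count=0: revealed 0 new [(none)] -> total=15

Answer: #####.
#####.
####..
.....#
......
......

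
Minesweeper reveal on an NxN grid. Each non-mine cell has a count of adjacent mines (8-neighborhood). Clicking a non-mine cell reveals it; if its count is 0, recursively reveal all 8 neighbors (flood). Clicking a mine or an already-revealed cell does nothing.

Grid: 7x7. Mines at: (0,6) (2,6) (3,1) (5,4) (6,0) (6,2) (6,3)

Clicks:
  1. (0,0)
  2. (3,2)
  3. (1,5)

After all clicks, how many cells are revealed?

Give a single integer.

Answer: 26

Derivation:
Click 1 (0,0) count=0: revealed 26 new [(0,0) (0,1) (0,2) (0,3) (0,4) (0,5) (1,0) (1,1) (1,2) (1,3) (1,4) (1,5) (2,0) (2,1) (2,2) (2,3) (2,4) (2,5) (3,2) (3,3) (3,4) (3,5) (4,2) (4,3) (4,4) (4,5)] -> total=26
Click 2 (3,2) count=1: revealed 0 new [(none)] -> total=26
Click 3 (1,5) count=2: revealed 0 new [(none)] -> total=26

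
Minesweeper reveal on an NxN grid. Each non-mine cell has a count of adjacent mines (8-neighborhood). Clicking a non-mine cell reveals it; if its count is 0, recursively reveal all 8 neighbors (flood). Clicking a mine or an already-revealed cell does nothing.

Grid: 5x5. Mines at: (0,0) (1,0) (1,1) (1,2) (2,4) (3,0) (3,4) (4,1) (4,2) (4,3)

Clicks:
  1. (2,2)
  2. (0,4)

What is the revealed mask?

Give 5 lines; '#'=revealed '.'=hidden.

Answer: ...##
...##
..#..
.....
.....

Derivation:
Click 1 (2,2) count=2: revealed 1 new [(2,2)] -> total=1
Click 2 (0,4) count=0: revealed 4 new [(0,3) (0,4) (1,3) (1,4)] -> total=5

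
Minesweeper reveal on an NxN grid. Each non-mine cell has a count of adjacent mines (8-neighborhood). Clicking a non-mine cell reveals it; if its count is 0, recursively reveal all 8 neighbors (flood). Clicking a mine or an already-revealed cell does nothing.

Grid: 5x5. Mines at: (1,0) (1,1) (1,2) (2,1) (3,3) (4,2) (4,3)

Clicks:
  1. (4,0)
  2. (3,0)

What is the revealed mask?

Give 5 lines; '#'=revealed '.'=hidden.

Answer: .....
.....
.....
##...
##...

Derivation:
Click 1 (4,0) count=0: revealed 4 new [(3,0) (3,1) (4,0) (4,1)] -> total=4
Click 2 (3,0) count=1: revealed 0 new [(none)] -> total=4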